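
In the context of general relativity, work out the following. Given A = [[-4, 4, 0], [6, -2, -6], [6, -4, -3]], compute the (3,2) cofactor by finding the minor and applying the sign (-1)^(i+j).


To find cofactor C_{32}, delete row 3 and column 2.
The resulting 2x2 submatrix is: [[-4, 0], [6, -6]]
Minor M_{32} = -4*-6 - 0*6
  = 24 - 0 = 24
Sign = (-1)^(3+2) = (-1)^5 = -1
Cofactor C_{32} = -1 * 24 = -24

-24


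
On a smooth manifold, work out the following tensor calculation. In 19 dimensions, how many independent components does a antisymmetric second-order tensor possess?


A antisymmetric rank-2 tensor in d dimensions has d(d-1)/2 independent components.
d = 19
d(d-1)/2 = 19 * 18 / 2 = 342 / 2 = 171

171


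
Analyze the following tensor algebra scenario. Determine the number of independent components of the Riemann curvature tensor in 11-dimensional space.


The Riemann tensor in d dimensions has d^2(d^2 - 1)/12 independent components.
d = 11, so d^2 = 121
d^2 - 1 = 120
d^2(d^2 - 1) = 121 * 120 = 14520
Divide by 12: 14520 / 12 = 1210

1210


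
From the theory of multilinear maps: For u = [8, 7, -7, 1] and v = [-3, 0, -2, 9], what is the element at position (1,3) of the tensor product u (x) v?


The outer product entry T_{ij} = u_i * v_j.
We need i=1, j=3.
u_1 = 8, v_3 = -2
T_{1,3} = 8 * -2 = -16

-16


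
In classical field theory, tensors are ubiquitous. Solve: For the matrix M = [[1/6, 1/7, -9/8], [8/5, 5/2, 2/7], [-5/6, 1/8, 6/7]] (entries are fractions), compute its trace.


The trace is the sum of diagonal entries.
Diagonal: M[1,1] = 1/6, M[2,2] = 5/2, M[3,3] = 6/7
Tr(M) = 1/6 + 5/2 + 6/7
Computing step by step:
After adding M[1,1]: 1/6
After adding M[2,2]: 8/3
After adding M[3,3]: 74/21
Tr(M) = 74/21

74/21


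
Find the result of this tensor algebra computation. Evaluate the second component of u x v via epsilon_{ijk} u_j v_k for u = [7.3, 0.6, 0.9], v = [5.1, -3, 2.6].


(u x v)_2 = sum_{j,k} epsilon_{2jk} u_j v_k. Only permutations of (1,2,3) contribute; the two non-zero terms are:
eps_{213} u_1 v_3 = -1 * 7.3 * 2.6 = -18.98
eps_{231} u_3 v_1 = 1 * 0.9 * 5.1 = 4.59
(u x v)_2 = -14.39

-14.39


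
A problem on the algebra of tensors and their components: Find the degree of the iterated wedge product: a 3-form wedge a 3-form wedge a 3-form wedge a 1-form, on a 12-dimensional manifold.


The degree of a wedge product is the sum of the degrees of the individual forms.
Degrees: 3, 3, 3, 1
Total degree = 3 + 3 + 3 + 1 = 10

10


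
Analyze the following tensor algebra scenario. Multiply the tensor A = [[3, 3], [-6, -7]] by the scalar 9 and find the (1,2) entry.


Scalar multiplication: (cA)_{ij} = c * A_{ij}.
c = 9
A_{12} = 3
(cA)_{12} = 9 * 3 = 27

27


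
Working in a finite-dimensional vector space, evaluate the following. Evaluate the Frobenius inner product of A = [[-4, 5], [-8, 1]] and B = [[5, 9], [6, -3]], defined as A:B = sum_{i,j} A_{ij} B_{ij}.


A:B = sum over all i,j of A_{ij} * B_{ij}.
Row 1: -4*5=-20, 5*9=45 => row sum = 25
Row 2: -8*6=-48, 1*-3=-3 => row sum = -51
Total = 25 + -51 = -26

-26


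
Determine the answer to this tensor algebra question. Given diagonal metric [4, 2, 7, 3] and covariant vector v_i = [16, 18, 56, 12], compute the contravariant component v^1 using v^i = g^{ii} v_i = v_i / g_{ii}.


To raise an index with a diagonal metric: v^i = v_i / g_{ii}.
For index 1: v_1 = 16, g_{11} = 4
v^1 = 16 / 4 = 4

4


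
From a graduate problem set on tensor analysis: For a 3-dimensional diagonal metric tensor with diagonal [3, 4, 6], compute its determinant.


For a diagonal metric, the determinant is the product of diagonal entries.
Diagonal entries: 3, 4, 6
det(g) = 3 * 4 * 6 = 72

72


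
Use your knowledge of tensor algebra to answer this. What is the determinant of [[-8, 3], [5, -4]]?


For a 2x2 matrix [[a, b], [c, d]], det = a*d - b*c.
a = -8, b = 3, c = 5, d = -4
a*d = -8 * -4 = 32
b*c = 3 * 5 = 15
det = 32 - 15 = 17

17


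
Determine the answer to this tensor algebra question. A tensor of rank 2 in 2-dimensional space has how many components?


The number of components of a rank-r tensor in d dimensions is d^r.
Here d = 2 and r = 2.
2^2 = 4

4


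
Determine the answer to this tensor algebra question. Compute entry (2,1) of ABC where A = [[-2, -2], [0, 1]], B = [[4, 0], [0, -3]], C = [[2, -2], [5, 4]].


(ABC)_{21} = sum_m (AB)_{2m} C_{m1}. First compute row 2 of AB.
(AB)_{21} = 0*4 + 1*0 = 0
(AB)_{22} = 0*0 + 1*-3 = -3
Now contract with column 1 of C:
(AB)_{21} * C_{11} = 0 * 2 = 0
(AB)_{22} * C_{21} = -3 * 5 = -15
(ABC)_{21} = 0 + -15 = -15

-15


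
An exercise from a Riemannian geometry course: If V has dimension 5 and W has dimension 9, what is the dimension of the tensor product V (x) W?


The dimension of a tensor product is the product of dimensions.
dim(V) = 5, dim(W) = 9
dim(V (x) W) = 5 * 9 = 45

45


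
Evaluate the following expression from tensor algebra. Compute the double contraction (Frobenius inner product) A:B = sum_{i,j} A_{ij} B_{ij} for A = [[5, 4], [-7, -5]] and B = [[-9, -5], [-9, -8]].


A:B = sum over all i,j of A_{ij} * B_{ij}.
Row 1: 5*-9=-45, 4*-5=-20 => row sum = -65
Row 2: -7*-9=63, -5*-8=40 => row sum = 103
Total = -65 + 103 = 38

38


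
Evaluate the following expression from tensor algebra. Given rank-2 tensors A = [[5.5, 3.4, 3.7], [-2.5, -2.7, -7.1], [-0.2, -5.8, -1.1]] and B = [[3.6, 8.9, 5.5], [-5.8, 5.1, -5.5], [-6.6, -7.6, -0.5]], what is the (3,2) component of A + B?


Tensor addition is component-wise: (A + B)_{ij} = A_{ij} + B_{ij}.
A_{32} = -5.8
B_{32} = -7.6
(A + B)_{32} = -5.8 + -7.6 = -13.4

-13.4


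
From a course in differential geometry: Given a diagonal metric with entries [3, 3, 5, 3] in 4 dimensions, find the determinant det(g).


For a diagonal metric, the determinant is the product of diagonal entries.
Diagonal entries: 3, 3, 5, 3
det(g) = 3 * 3 * 5 * 3 = 135

135


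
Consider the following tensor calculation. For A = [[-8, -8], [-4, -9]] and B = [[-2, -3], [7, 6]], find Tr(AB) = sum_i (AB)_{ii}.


Tr(AB) = sum_i (AB)_{ii} where (AB)_{ii} = sum_k A_{ik} B_{ki}.
(AB)_{11} = -8*-2 + -8*7 = -40
(AB)_{22} = -4*-3 + -9*6 = -42
Tr(AB) = -40 + -42 = -82

-82


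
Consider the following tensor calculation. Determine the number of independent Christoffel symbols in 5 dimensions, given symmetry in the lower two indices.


Christoffel symbols Gamma^k_{ij} are symmetric in i,j, so there are d * d(d+1)/2 independent symbols.
d = 5
d(d+1)/2 = 5 * 6 / 2 = 15
Total = 5 * 15 = 75

75


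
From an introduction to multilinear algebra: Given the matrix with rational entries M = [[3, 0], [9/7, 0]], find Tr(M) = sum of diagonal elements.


The trace is the sum of diagonal entries.
Diagonal: M[1,1] = 3, M[2,2] = 0
Tr(M) = 3 + 0
Computing step by step:
After adding M[1,1]: 3
After adding M[2,2]: 3
Tr(M) = 3

3


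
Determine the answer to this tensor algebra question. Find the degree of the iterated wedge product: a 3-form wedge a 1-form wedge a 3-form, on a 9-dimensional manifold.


The degree of a wedge product is the sum of the degrees of the individual forms.
Degrees: 3, 1, 3
Total degree = 3 + 1 + 3 = 7

7


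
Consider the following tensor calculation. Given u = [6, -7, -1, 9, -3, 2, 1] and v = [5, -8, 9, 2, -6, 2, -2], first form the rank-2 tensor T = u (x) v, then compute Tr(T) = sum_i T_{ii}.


The outer product gives T_{ij} = u_i v_j.
The trace (contraction) is Tr(T) = sum_i T_{ii} = sum_i u_i v_i.
Diagonal entries:
T_{11} = u_1 * v_1 = 6 * 5 = 30
T_{22} = u_2 * v_2 = -7 * -8 = 56
T_{33} = u_3 * v_3 = -1 * 9 = -9
T_{44} = u_4 * v_4 = 9 * 2 = 18
T_{55} = u_5 * v_5 = -3 * -6 = 18
T_{66} = u_6 * v_6 = 2 * 2 = 4
T_{77} = u_7 * v_7 = 1 * -2 = -2
Tr(T) = 30 + 56 + -9 + 18 + 18 + 4 + -2 = 115

115


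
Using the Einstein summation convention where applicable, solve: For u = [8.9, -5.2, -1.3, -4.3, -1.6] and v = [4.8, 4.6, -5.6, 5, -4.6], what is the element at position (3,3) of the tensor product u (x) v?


The outer product entry T_{ij} = u_i * v_j.
We need i=3, j=3.
u_3 = -1.3, v_3 = -5.6
T_{3,3} = -1.3 * -5.6 = 7.28

7.28


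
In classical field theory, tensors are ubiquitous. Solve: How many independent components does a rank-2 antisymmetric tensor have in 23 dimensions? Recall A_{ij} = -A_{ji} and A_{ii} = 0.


An antisymmetric rank-2 tensor satisfies A_{ij} = -A_{ji}, so diagonal entries are zero.
The independent components are the upper-triangular entries: C(n, 2) = n(n-1)/2.
n = 23
C(23, 2) = 23 * 22 / 2 = 506 / 2 = 253

253


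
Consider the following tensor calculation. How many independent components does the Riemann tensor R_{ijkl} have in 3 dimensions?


The Riemann tensor in d dimensions has d^2(d^2 - 1)/12 independent components.
d = 3, so d^2 = 9
d^2 - 1 = 8
d^2(d^2 - 1) = 9 * 8 = 72
Divide by 12: 72 / 12 = 6

6


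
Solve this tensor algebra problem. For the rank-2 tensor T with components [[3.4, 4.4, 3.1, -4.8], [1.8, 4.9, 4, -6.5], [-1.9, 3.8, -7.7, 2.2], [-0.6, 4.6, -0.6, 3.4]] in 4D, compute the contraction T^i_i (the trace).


The contraction (trace) of a rank-2 tensor is the sum of its diagonal elements.
Diagonal entries: A[1,1] = 3.4, A[2,2] = 4.9, A[3,3] = -7.7, A[4,4] = 3.4
Tr(A) = 3.4 + 4.9 + -7.7 + 3.4 = 4

4


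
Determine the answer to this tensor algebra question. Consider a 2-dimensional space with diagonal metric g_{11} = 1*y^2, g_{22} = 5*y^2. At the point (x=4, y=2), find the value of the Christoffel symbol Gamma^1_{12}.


For a diagonal metric, Gamma^k_{ij} = (1/2) g^{kk} (dg_{ik}/dx_j + dg_{jk}/dx_i - dg_{ij}/dx_k).
The metric is diagonal, so g_{ab} = 0 for a != b.
At the given point: g_{11} = 4, g_{22} = 20
g^{11} = 1/4
dg_{11}/dx_2 = dg_{11}/dx_2 = 4
dg_{21}/dx_1 = 0 (off-diagonal)
dg_{12}/dx_1 = 0 (off-diagonal)
Numerator = 4 + 0 - 0 = 4
Gamma^1_{12} = 4 / (2 * 4) = 1/2

1/2


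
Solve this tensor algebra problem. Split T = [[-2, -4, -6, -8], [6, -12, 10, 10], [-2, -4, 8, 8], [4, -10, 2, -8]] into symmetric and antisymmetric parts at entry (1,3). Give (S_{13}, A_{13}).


T_{13} = -6
T_{31} = -2
S_{13} = (-6 + -2)/2 = -8/2 = -4
A_{13} = (-6 - -2)/2 = -4/2 = -2
Check: S + A = -4 + -2 = -6 = T_{13}.

(-4, -2)


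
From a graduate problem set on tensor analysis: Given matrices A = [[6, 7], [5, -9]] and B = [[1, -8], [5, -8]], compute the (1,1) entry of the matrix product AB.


(AB)_{ij} = sum_k A_{ik} B_{kj}.
For i=1, j=1:
A_{11} * B_{11} = 6 * 1 = 6
A_{12} * B_{21} = 7 * 5 = 35
Sum = 6 + 35 = 41

41


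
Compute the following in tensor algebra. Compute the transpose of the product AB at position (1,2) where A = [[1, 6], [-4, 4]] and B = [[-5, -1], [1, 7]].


(AB)^T_{ij} = (AB)_{ji} = sum_k A_{jk} B_{ki}.
For i=1, j=2 we need (AB)_{21}:
A_{21} * B_{11} = -4 * -5 = 20
A_{22} * B_{21} = 4 * 1 = 4
Sum = 20 + 4 = 24

24


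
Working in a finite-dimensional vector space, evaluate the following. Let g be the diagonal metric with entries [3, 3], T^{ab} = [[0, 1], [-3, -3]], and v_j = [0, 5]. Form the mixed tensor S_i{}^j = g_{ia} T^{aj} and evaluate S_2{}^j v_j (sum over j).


Step 1: lower the first index. For a diagonal metric, g_{ia} T^{aj} = g_{ii} T^{ij} (no sum on i).
g_{22} = 3
S_2{}^1 = 3 * T^{21} = 3 * -3 = -9
S_2{}^2 = 3 * T^{22} = 3 * -3 = -9
Step 2: contract S_2{}^j with v_j.
S_2{}^1 * v_1 = -9 * 0 = 0
S_2{}^2 * v_2 = -9 * 5 = -45
Result = 0 + -45 = -45

-45


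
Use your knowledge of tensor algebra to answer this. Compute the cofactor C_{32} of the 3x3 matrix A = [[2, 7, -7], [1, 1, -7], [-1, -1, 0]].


To find cofactor C_{32}, delete row 3 and column 2.
The resulting 2x2 submatrix is: [[2, -7], [1, -7]]
Minor M_{32} = 2*-7 - -7*1
  = -14 - -7 = -7
Sign = (-1)^(3+2) = (-1)^5 = -1
Cofactor C_{32} = -1 * -7 = 7

7


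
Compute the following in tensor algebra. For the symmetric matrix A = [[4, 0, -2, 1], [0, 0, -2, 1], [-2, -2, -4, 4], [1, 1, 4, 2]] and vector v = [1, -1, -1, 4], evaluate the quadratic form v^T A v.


First compute Av:
(Av)_1 = 4*1 + 0*-1 + -2*-1 + 1*4 = 10
(Av)_2 = 0*1 + 0*-1 + -2*-1 + 1*4 = 6
(Av)_3 = -2*1 + -2*-1 + -4*-1 + 4*4 = 20
(Av)_4 = 1*1 + 1*-1 + 4*-1 + 2*4 = 4
Av = [10, 6, 20, 4]
Then v^T (Av) = 1*10 + -1*6 + -1*20 + 4*4
= 10 + -6 + -20 + 16 = 0

0


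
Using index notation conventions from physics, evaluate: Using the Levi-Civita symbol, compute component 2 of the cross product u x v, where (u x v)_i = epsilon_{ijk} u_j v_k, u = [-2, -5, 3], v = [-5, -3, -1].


(u x v)_2 = sum_{j,k} epsilon_{2jk} u_j v_k. Only permutations of (1,2,3) contribute; the two non-zero terms are:
eps_{213} u_1 v_3 = -1 * -2 * -1 = -2
eps_{231} u_3 v_1 = 1 * 3 * -5 = -15
(u x v)_2 = -17

-17


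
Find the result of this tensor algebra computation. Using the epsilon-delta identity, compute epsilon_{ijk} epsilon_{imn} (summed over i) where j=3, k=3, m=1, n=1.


Using the identity: epsilon_{ijk} epsilon_{imn} = delta_{jm} delta_{kn} - delta_{jn} delta_{km}.
delta_{31} = 0
delta_{31} = 0
delta_{31} = 0
delta_{31} = 0
Result = 0 * 0 - 0 * 0 = 0 - 0 = 0

0


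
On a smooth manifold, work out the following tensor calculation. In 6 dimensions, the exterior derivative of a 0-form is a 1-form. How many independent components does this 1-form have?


The exterior derivative of a p-form is a (p+1)-form.
Its number of independent components is C(n, p+1).
n = 6, p+1 = 1
C(6, 1) = 6

6


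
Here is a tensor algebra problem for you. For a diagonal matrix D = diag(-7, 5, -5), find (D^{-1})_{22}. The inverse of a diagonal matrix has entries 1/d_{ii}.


For a diagonal matrix, the inverse has entries (D^{-1})_{ii} = 1/d_{ii}.
The diagonal entries are: d_{11} = -7, d_{22} = 5, d_{33} = -5
We need (D^{-1})_{22} = 1/d_{22} = 1/5 = 1/5

1/5


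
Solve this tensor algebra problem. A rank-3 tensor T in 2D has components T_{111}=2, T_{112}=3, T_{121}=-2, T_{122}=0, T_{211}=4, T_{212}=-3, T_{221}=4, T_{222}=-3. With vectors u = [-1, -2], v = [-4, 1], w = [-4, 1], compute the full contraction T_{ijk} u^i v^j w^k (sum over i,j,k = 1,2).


S = sum over i,j,k of T_{ijk} u_i v_j w_k. Expanding all 8 terms:
T_{111}*u_1*v_1*w_1 = 2*-1*-4*-4 = -32  (running total: -32)
T_{112}*u_1*v_1*w_2 = 3*-1*-4*1 = 12  (running total: -20)
T_{121}*u_1*v_2*w_1 = -2*-1*1*-4 = -8  (running total: -28)
T_{122}*u_1*v_2*w_2 = 0*-1*1*1 = 0  (running total: -28)
T_{211}*u_2*v_1*w_1 = 4*-2*-4*-4 = -128  (running total: -156)
T_{212}*u_2*v_1*w_2 = -3*-2*-4*1 = -24  (running total: -180)
T_{221}*u_2*v_2*w_1 = 4*-2*1*-4 = 32  (running total: -148)
T_{222}*u_2*v_2*w_2 = -3*-2*1*1 = 6  (running total: -142)
S = -142

-142


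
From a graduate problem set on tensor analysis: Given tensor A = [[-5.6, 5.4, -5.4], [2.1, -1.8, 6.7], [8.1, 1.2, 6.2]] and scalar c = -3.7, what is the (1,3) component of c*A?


Scalar multiplication: (cA)_{ij} = c * A_{ij}.
c = -3.7
A_{13} = -5.4
(cA)_{13} = -3.7 * -5.4 = 19.98

19.98


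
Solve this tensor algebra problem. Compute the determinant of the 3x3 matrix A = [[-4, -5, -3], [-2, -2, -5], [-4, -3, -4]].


Expanding along the first row, det(A) = a11*M_11 - a12*M_12 + a13*M_13, where M_1j is the (1,j) minor.
Minor M_11 = -2*-4 - -5*-3 = -7
Minor M_12 = -2*-4 - -5*-4 = -12
Minor M_13 = -2*-3 - -2*-4 = -2
det = -4*(-7) - -5*(-12) + -3*(-2)
    = 28 - 60 + 6
    = -26

-26


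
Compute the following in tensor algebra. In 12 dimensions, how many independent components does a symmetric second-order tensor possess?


A symmetric rank-2 tensor in d dimensions has d(d+1)/2 independent components.
d = 12
d(d+1)/2 = 12 * 13 / 2 = 156 / 2 = 78

78


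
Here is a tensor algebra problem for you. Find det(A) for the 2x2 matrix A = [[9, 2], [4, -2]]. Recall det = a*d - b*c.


For a 2x2 matrix [[a, b], [c, d]], det = a*d - b*c.
a = 9, b = 2, c = 4, d = -2
a*d = 9 * -2 = -18
b*c = 2 * 4 = 8
det = -18 - 8 = -26

-26


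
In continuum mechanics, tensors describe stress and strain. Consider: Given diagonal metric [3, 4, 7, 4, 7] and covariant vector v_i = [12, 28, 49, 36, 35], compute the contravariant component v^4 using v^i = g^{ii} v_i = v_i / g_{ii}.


To raise an index with a diagonal metric: v^i = v_i / g_{ii}.
For index 4: v_4 = 36, g_{44} = 4
v^4 = 36 / 4 = 9

9


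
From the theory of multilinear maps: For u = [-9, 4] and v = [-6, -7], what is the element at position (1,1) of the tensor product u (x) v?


The outer product entry T_{ij} = u_i * v_j.
We need i=1, j=1.
u_1 = -9, v_1 = -6
T_{1,1} = -9 * -6 = 54

54


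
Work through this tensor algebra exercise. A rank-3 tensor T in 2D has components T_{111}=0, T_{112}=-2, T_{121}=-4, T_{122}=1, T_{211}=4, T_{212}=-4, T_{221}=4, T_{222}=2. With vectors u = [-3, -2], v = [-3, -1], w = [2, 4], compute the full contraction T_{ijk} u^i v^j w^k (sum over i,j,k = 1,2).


S = sum over i,j,k of T_{ijk} u_i v_j w_k. Expanding all 8 terms:
T_{111}*u_1*v_1*w_1 = 0*-3*-3*2 = 0  (running total: 0)
T_{112}*u_1*v_1*w_2 = -2*-3*-3*4 = -72  (running total: -72)
T_{121}*u_1*v_2*w_1 = -4*-3*-1*2 = -24  (running total: -96)
T_{122}*u_1*v_2*w_2 = 1*-3*-1*4 = 12  (running total: -84)
T_{211}*u_2*v_1*w_1 = 4*-2*-3*2 = 48  (running total: -36)
T_{212}*u_2*v_1*w_2 = -4*-2*-3*4 = -96  (running total: -132)
T_{221}*u_2*v_2*w_1 = 4*-2*-1*2 = 16  (running total: -116)
T_{222}*u_2*v_2*w_2 = 2*-2*-1*4 = 16  (running total: -100)
S = -100

-100


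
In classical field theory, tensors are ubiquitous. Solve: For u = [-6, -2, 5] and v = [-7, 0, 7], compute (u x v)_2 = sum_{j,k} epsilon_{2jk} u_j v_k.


(u x v)_2 = sum_{j,k} epsilon_{2jk} u_j v_k. Only permutations of (1,2,3) contribute; the two non-zero terms are:
eps_{213} u_1 v_3 = -1 * -6 * 7 = 42
eps_{231} u_3 v_1 = 1 * 5 * -7 = -35
(u x v)_2 = 7

7


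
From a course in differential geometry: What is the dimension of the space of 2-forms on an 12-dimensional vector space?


The dimension of the space of p-forms on an n-dimensional space is C(n, p).
n = 12, p = 2
C(12, 2) = 12! / (2! * 10!) = 66

66


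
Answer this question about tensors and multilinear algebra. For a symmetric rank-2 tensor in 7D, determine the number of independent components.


A symmetric rank-2 tensor in d dimensions has d(d+1)/2 independent components.
d = 7
d(d+1)/2 = 7 * 8 / 2 = 56 / 2 = 28

28


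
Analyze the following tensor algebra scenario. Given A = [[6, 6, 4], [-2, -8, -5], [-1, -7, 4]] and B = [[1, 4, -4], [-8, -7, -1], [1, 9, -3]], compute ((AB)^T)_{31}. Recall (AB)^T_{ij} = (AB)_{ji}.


(AB)^T_{ij} = (AB)_{ji} = sum_k A_{jk} B_{ki}.
For i=3, j=1 we need (AB)_{13}:
A_{11} * B_{13} = 6 * -4 = -24
A_{12} * B_{23} = 6 * -1 = -6
A_{13} * B_{33} = 4 * -3 = -12
Sum = -24 + -6 + -12 = -42

-42


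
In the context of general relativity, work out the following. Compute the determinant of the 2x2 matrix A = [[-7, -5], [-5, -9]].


For a 2x2 matrix [[a, b], [c, d]], det = a*d - b*c.
a = -7, b = -5, c = -5, d = -9
a*d = -7 * -9 = 63
b*c = -5 * -5 = 25
det = 63 - 25 = 38

38


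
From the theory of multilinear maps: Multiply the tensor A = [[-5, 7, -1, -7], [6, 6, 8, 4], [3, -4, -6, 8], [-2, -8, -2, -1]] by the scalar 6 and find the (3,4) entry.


Scalar multiplication: (cA)_{ij} = c * A_{ij}.
c = 6
A_{34} = 8
(cA)_{34} = 6 * 8 = 48

48


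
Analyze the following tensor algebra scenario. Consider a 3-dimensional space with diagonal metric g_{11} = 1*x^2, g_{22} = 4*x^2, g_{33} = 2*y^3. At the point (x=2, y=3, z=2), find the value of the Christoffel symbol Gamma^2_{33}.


For a diagonal metric, Gamma^k_{ij} = (1/2) g^{kk} (dg_{ik}/dx_j + dg_{jk}/dx_i - dg_{ij}/dx_k).
The metric is diagonal, so g_{ab} = 0 for a != b.
At the given point: g_{11} = 4, g_{22} = 16, g_{33} = 54
g^{22} = 1/16
dg_{32}/dx_3 = 0 (off-diagonal)
dg_{32}/dx_3 = 0 (off-diagonal)
dg_{33}/dx_2 = dg_{33}/dx_2 = 54
Numerator = 0 + 0 - 54 = -54
Gamma^2_{33} = -54 / (2 * 16) = -27/16

-27/16


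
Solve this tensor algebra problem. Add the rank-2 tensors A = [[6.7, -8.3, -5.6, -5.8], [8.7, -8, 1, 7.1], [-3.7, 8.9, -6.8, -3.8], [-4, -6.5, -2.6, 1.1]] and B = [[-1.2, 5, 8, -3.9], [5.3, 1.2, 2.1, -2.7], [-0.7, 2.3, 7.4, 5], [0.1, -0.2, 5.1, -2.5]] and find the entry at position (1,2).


Tensor addition is component-wise: (A + B)_{ij} = A_{ij} + B_{ij}.
A_{12} = -8.3
B_{12} = 5
(A + B)_{12} = -8.3 + 5 = -3.3

-3.3


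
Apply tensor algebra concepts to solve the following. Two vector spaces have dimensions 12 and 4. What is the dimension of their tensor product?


The dimension of a tensor product is the product of dimensions.
dim(V) = 12, dim(W) = 4
dim(V (x) W) = 12 * 4 = 48

48


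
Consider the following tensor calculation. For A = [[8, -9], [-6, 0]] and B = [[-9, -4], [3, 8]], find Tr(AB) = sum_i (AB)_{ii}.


Tr(AB) = sum_i (AB)_{ii} where (AB)_{ii} = sum_k A_{ik} B_{ki}.
(AB)_{11} = 8*-9 + -9*3 = -99
(AB)_{22} = -6*-4 + 0*8 = 24
Tr(AB) = -99 + 24 = -75

-75


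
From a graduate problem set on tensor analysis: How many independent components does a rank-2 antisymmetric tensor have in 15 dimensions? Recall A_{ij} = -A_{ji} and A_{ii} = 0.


An antisymmetric rank-2 tensor satisfies A_{ij} = -A_{ji}, so diagonal entries are zero.
The independent components are the upper-triangular entries: C(n, 2) = n(n-1)/2.
n = 15
C(15, 2) = 15 * 14 / 2 = 210 / 2 = 105

105


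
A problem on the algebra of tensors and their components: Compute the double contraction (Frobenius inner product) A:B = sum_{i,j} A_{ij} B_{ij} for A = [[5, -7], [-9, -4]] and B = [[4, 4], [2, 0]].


A:B = sum over all i,j of A_{ij} * B_{ij}.
Row 1: 5*4=20, -7*4=-28 => row sum = -8
Row 2: -9*2=-18, -4*0=0 => row sum = -18
Total = -8 + -18 = -26

-26


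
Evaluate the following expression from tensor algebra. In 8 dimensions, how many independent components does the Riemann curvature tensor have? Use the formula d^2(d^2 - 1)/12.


The Riemann tensor in d dimensions has d^2(d^2 - 1)/12 independent components.
d = 8, so d^2 = 64
d^2 - 1 = 63
d^2(d^2 - 1) = 64 * 63 = 4032
Divide by 12: 4032 / 12 = 336

336


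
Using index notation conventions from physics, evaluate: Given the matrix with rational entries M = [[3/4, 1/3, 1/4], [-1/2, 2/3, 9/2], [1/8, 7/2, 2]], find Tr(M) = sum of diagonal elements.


The trace is the sum of diagonal entries.
Diagonal: M[1,1] = 3/4, M[2,2] = 2/3, M[3,3] = 2
Tr(M) = 3/4 + 2/3 + 2
Computing step by step:
After adding M[1,1]: 3/4
After adding M[2,2]: 17/12
After adding M[3,3]: 41/12
Tr(M) = 41/12

41/12


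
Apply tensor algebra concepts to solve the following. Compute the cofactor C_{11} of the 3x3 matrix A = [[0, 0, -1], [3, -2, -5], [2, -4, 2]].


To find cofactor C_{11}, delete row 1 and column 1.
The resulting 2x2 submatrix is: [[-2, -5], [-4, 2]]
Minor M_{11} = -2*2 - -5*-4
  = -4 - 20 = -24
Sign = (-1)^(1+1) = (-1)^2 = 1
Cofactor C_{11} = 1 * -24 = -24

-24


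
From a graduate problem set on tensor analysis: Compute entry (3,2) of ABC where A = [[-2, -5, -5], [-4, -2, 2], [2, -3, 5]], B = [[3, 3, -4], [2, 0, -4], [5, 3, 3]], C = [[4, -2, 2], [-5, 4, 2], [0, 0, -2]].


(ABC)_{32} = sum_m (AB)_{3m} C_{m2}. First compute row 3 of AB.
(AB)_{31} = 2*3 + -3*2 + 5*5 = 25
(AB)_{32} = 2*3 + -3*0 + 5*3 = 21
(AB)_{33} = 2*-4 + -3*-4 + 5*3 = 19
Now contract with column 2 of C:
(AB)_{31} * C_{12} = 25 * -2 = -50
(AB)_{32} * C_{22} = 21 * 4 = 84
(AB)_{33} * C_{32} = 19 * 0 = 0
(ABC)_{32} = -50 + 84 + 0 = 34

34


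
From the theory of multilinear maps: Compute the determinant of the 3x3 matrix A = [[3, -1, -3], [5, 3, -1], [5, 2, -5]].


Expanding along the first row, det(A) = a11*M_11 - a12*M_12 + a13*M_13, where M_1j is the (1,j) minor.
Minor M_11 = 3*-5 - -1*2 = -13
Minor M_12 = 5*-5 - -1*5 = -20
Minor M_13 = 5*2 - 3*5 = -5
det = 3*(-13) - -1*(-20) + -3*(-5)
    = -39 - 20 + 15
    = -44

-44


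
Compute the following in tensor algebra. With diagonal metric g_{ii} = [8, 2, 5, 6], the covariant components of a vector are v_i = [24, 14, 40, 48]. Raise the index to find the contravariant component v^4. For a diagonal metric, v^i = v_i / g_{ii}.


To raise an index with a diagonal metric: v^i = v_i / g_{ii}.
For index 4: v_4 = 48, g_{44} = 6
v^4 = 48 / 6 = 8

8


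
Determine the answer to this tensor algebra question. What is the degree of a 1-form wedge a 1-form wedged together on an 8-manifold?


The degree of a wedge product is the sum of the degrees of the individual forms.
Degrees: 1, 1
Total degree = 1 + 1 = 2

2


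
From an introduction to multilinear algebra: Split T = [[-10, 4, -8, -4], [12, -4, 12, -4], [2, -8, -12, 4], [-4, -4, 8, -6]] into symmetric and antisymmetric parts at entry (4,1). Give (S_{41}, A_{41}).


T_{41} = -4
T_{14} = -4
S_{41} = (-4 + -4)/2 = -8/2 = -4
A_{41} = (-4 - -4)/2 = 0/2 = 0
Check: S + A = -4 + 0 = -4 = T_{41}.

(-4, 0)


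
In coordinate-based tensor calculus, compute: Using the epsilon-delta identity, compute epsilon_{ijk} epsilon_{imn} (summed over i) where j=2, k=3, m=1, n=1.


Using the identity: epsilon_{ijk} epsilon_{imn} = delta_{jm} delta_{kn} - delta_{jn} delta_{km}.
delta_{21} = 0
delta_{31} = 0
delta_{21} = 0
delta_{31} = 0
Result = 0 * 0 - 0 * 0 = 0 - 0 = 0

0


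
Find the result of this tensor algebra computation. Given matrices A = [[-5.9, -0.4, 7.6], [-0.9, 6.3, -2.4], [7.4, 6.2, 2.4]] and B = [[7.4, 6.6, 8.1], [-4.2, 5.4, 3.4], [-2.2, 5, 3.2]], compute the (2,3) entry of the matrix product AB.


(AB)_{ij} = sum_k A_{ik} B_{kj}.
For i=2, j=3:
A_{21} * B_{13} = -0.9 * 8.1 = -7.29
A_{22} * B_{23} = 6.3 * 3.4 = 21.42
A_{23} * B_{33} = -2.4 * 3.2 = -7.68
Sum = -7.29 + 21.42 + -7.68 = 6.45

6.45


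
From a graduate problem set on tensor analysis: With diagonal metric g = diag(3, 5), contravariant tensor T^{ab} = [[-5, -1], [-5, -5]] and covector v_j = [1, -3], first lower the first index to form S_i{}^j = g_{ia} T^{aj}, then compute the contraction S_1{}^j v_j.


Step 1: lower the first index. For a diagonal metric, g_{ia} T^{aj} = g_{ii} T^{ij} (no sum on i).
g_{11} = 3
S_1{}^1 = 3 * T^{11} = 3 * -5 = -15
S_1{}^2 = 3 * T^{12} = 3 * -1 = -3
Step 2: contract S_1{}^j with v_j.
S_1{}^1 * v_1 = -15 * 1 = -15
S_1{}^2 * v_2 = -3 * -3 = 9
Result = -15 + 9 = -6

-6


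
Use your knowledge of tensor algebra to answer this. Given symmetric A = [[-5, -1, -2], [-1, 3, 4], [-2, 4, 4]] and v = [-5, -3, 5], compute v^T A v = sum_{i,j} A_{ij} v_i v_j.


First compute Av:
(Av)_1 = -5*-5 + -1*-3 + -2*5 = 18
(Av)_2 = -1*-5 + 3*-3 + 4*5 = 16
(Av)_3 = -2*-5 + 4*-3 + 4*5 = 18
Av = [18, 16, 18]
Then v^T (Av) = -5*18 + -3*16 + 5*18
= -90 + -48 + 90 = -48

-48


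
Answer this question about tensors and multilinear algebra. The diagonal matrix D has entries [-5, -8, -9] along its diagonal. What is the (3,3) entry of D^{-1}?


For a diagonal matrix, the inverse has entries (D^{-1})_{ii} = 1/d_{ii}.
The diagonal entries are: d_{11} = -5, d_{22} = -8, d_{33} = -9
We need (D^{-1})_{33} = 1/d_{33} = 1/-9 = -1/9

-1/9


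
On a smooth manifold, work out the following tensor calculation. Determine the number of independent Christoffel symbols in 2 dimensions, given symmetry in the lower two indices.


Christoffel symbols Gamma^k_{ij} are symmetric in i,j, so there are d * d(d+1)/2 independent symbols.
d = 2
d(d+1)/2 = 2 * 3 / 2 = 3
Total = 2 * 3 = 6

6


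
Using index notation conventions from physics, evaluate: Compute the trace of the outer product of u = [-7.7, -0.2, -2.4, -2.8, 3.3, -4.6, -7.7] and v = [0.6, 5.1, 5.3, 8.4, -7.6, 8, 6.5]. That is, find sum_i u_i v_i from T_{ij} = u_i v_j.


The outer product gives T_{ij} = u_i v_j.
The trace (contraction) is Tr(T) = sum_i T_{ii} = sum_i u_i v_i.
Diagonal entries:
T_{11} = u_1 * v_1 = -7.7 * 0.6 = -4.62
T_{22} = u_2 * v_2 = -0.2 * 5.1 = -1.02
T_{33} = u_3 * v_3 = -2.4 * 5.3 = -12.72
T_{44} = u_4 * v_4 = -2.8 * 8.4 = -23.52
T_{55} = u_5 * v_5 = 3.3 * -7.6 = -25.08
T_{66} = u_6 * v_6 = -4.6 * 8 = -36.8
T_{77} = u_7 * v_7 = -7.7 * 6.5 = -50.05
Tr(T) = -4.62 + -1.02 + -12.72 + -23.52 + -25.08 + -36.8 + -50.05 = -153.81

-153.81


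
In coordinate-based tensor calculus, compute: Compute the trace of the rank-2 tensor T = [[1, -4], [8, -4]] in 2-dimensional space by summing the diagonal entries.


The contraction (trace) of a rank-2 tensor is the sum of its diagonal elements.
Diagonal entries: A[1,1] = 1, A[2,2] = -4
Tr(A) = 1 + -4 = -3

-3


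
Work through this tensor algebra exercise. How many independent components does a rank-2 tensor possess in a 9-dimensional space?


The number of components of a rank-r tensor in d dimensions is d^r.
Here d = 9 and r = 2.
9^2 = 81

81


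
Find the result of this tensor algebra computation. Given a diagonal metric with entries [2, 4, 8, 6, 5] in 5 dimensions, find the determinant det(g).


For a diagonal metric, the determinant is the product of diagonal entries.
Diagonal entries: 2, 4, 8, 6, 5
det(g) = 2 * 4 * 8 * 6 * 5 = 1920

1920


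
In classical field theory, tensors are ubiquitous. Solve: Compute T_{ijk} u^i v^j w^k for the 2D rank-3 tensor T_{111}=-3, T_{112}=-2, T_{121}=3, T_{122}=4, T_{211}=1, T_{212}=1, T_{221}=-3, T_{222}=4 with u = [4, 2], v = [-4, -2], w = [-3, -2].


S = sum over i,j,k of T_{ijk} u_i v_j w_k. Expanding all 8 terms:
T_{111}*u_1*v_1*w_1 = -3*4*-4*-3 = -144  (running total: -144)
T_{112}*u_1*v_1*w_2 = -2*4*-4*-2 = -64  (running total: -208)
T_{121}*u_1*v_2*w_1 = 3*4*-2*-3 = 72  (running total: -136)
T_{122}*u_1*v_2*w_2 = 4*4*-2*-2 = 64  (running total: -72)
T_{211}*u_2*v_1*w_1 = 1*2*-4*-3 = 24  (running total: -48)
T_{212}*u_2*v_1*w_2 = 1*2*-4*-2 = 16  (running total: -32)
T_{221}*u_2*v_2*w_1 = -3*2*-2*-3 = -36  (running total: -68)
T_{222}*u_2*v_2*w_2 = 4*2*-2*-2 = 32  (running total: -36)
S = -36

-36


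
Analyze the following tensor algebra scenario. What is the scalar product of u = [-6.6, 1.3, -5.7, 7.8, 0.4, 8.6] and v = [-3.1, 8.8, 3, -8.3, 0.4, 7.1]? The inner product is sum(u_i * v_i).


The inner product u . v = sum of u_i * v_i.
Term-by-term: -6.6 * -3.1, 1.3 * 8.8, -5.7 * 3, 7.8 * -8.3, 0.4 * 0.4, 8.6 * 7.1
Products: 20.46, 11.44, -17.1, -64.74, 0.16, 61.06
Sum = 20.46 + 11.44 + -17.1 + -64.74 + 0.16 + 61.06 = 11.28

11.28


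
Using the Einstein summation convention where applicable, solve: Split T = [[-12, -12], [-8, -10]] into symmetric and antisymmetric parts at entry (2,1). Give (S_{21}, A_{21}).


T_{21} = -8
T_{12} = -12
S_{21} = (-8 + -12)/2 = -20/2 = -10
A_{21} = (-8 - -12)/2 = 4/2 = 2
Check: S + A = -10 + 2 = -8 = T_{21}.

(-10, 2)


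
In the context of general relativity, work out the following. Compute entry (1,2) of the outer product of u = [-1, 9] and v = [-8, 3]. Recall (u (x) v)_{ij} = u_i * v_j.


The outer product entry T_{ij} = u_i * v_j.
We need i=1, j=2.
u_1 = -1, v_2 = 3
T_{1,2} = -1 * 3 = -3

-3


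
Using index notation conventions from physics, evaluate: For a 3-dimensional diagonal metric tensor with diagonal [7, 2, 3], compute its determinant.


For a diagonal metric, the determinant is the product of diagonal entries.
Diagonal entries: 7, 2, 3
det(g) = 7 * 2 * 3 = 42

42


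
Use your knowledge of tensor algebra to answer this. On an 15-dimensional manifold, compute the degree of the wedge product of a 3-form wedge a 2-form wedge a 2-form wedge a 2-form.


The degree of a wedge product is the sum of the degrees of the individual forms.
Degrees: 3, 2, 2, 2
Total degree = 3 + 2 + 2 + 2 = 9

9


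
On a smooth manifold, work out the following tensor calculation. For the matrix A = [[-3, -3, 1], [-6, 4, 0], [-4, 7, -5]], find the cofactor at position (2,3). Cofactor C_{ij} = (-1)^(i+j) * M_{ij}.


To find cofactor C_{23}, delete row 2 and column 3.
The resulting 2x2 submatrix is: [[-3, -3], [-4, 7]]
Minor M_{23} = -3*7 - -3*-4
  = -21 - 12 = -33
Sign = (-1)^(2+3) = (-1)^5 = -1
Cofactor C_{23} = -1 * -33 = 33

33


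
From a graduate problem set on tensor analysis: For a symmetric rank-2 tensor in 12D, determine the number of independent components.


A symmetric rank-2 tensor in d dimensions has d(d+1)/2 independent components.
d = 12
d(d+1)/2 = 12 * 13 / 2 = 156 / 2 = 78

78


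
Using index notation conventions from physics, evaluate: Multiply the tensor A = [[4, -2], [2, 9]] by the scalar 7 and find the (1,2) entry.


Scalar multiplication: (cA)_{ij} = c * A_{ij}.
c = 7
A_{12} = -2
(cA)_{12} = 7 * -2 = -14

-14


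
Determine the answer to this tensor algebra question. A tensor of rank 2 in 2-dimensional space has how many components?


The number of components of a rank-r tensor in d dimensions is d^r.
Here d = 2 and r = 2.
2^2 = 4

4


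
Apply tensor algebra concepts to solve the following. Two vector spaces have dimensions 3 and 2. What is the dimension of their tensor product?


The dimension of a tensor product is the product of dimensions.
dim(V) = 3, dim(W) = 2
dim(V (x) W) = 3 * 2 = 6

6


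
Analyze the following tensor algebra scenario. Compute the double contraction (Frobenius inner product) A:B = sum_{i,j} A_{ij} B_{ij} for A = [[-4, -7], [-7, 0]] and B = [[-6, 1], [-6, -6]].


A:B = sum over all i,j of A_{ij} * B_{ij}.
Row 1: -4*-6=24, -7*1=-7 => row sum = 17
Row 2: -7*-6=42, 0*-6=0 => row sum = 42
Total = 17 + 42 = 59

59


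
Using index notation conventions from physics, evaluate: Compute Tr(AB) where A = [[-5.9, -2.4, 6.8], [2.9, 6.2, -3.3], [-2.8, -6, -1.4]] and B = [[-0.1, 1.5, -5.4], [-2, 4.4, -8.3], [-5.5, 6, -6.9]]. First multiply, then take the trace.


Tr(AB) = sum_i (AB)_{ii} where (AB)_{ii} = sum_k A_{ik} B_{ki}.
(AB)_{11} = -5.9*-0.1 + -2.4*-2 + 6.8*-5.5 = -32.01
(AB)_{22} = 2.9*1.5 + 6.2*4.4 + -3.3*6 = 11.83
(AB)_{33} = -2.8*-5.4 + -6*-8.3 + -1.4*-6.9 = 74.58
Tr(AB) = -32.01 + 11.83 + 74.58 = 54.4

54.4


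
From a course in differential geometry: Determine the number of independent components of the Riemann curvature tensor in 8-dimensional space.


The Riemann tensor in d dimensions has d^2(d^2 - 1)/12 independent components.
d = 8, so d^2 = 64
d^2 - 1 = 63
d^2(d^2 - 1) = 64 * 63 = 4032
Divide by 12: 4032 / 12 = 336

336


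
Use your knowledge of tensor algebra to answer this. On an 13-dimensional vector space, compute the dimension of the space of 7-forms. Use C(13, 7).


The dimension of the space of p-forms on an n-dimensional space is C(n, p).
n = 13, p = 7
C(13, 7) = 13! / (7! * 6!) = 1716

1716


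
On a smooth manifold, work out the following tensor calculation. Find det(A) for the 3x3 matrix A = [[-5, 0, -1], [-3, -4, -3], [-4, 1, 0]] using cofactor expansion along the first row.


Expanding along the first row, det(A) = a11*M_11 - a12*M_12 + a13*M_13, where M_1j is the (1,j) minor.
Minor M_11 = -4*0 - -3*1 = 3
Minor M_12 = -3*0 - -3*-4 = -12
Minor M_13 = -3*1 - -4*-4 = -19
det = -5*(3) - 0*(-12) + -1*(-19)
    = -15 - 0 + 19
    = 4

4


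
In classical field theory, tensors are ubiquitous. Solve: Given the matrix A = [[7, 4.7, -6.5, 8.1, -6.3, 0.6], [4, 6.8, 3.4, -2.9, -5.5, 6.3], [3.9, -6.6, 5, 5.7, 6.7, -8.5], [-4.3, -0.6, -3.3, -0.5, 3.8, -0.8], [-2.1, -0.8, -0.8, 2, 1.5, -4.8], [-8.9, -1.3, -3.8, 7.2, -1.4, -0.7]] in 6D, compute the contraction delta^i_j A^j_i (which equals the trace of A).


The contraction (trace) of a rank-2 tensor is the sum of its diagonal elements.
Diagonal entries: A[1,1] = 7, A[2,2] = 6.8, A[3,3] = 5, A[4,4] = -0.5, A[5,5] = 1.5, A[6,6] = -0.7
Tr(A) = 7 + 6.8 + 5 + -0.5 + 1.5 + -0.7 = 19.1

19.1


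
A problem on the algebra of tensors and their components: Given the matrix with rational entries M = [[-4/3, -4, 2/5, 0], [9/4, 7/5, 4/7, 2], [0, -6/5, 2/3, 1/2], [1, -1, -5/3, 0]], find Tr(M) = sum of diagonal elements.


The trace is the sum of diagonal entries.
Diagonal: M[1,1] = -4/3, M[2,2] = 7/5, M[3,3] = 2/3, M[4,4] = 0
Tr(M) = -4/3 + 7/5 + 2/3 + 0
Computing step by step:
After adding M[1,1]: -4/3
After adding M[2,2]: 1/15
After adding M[3,3]: 11/15
After adding M[4,4]: 11/15
Tr(M) = 11/15

11/15


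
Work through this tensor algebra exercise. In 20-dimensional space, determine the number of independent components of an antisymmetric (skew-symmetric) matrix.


An antisymmetric rank-2 tensor satisfies A_{ij} = -A_{ji}, so diagonal entries are zero.
The independent components are the upper-triangular entries: C(n, 2) = n(n-1)/2.
n = 20
C(20, 2) = 20 * 19 / 2 = 380 / 2 = 190

190


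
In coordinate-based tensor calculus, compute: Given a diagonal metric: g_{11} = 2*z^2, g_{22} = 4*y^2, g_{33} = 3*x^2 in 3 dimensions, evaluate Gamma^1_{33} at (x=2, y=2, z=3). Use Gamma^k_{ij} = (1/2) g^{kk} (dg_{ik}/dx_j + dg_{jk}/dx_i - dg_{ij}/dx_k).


For a diagonal metric, Gamma^k_{ij} = (1/2) g^{kk} (dg_{ik}/dx_j + dg_{jk}/dx_i - dg_{ij}/dx_k).
The metric is diagonal, so g_{ab} = 0 for a != b.
At the given point: g_{11} = 18, g_{22} = 16, g_{33} = 12
g^{11} = 1/18
dg_{31}/dx_3 = 0 (off-diagonal)
dg_{31}/dx_3 = 0 (off-diagonal)
dg_{33}/dx_1 = dg_{33}/dx_1 = 12
Numerator = 0 + 0 - 12 = -12
Gamma^1_{33} = -12 / (2 * 18) = -1/3

-1/3


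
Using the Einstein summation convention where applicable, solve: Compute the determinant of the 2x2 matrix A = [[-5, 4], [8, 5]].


For a 2x2 matrix [[a, b], [c, d]], det = a*d - b*c.
a = -5, b = 4, c = 8, d = 5
a*d = -5 * 5 = -25
b*c = 4 * 8 = 32
det = -25 - 32 = -57

-57


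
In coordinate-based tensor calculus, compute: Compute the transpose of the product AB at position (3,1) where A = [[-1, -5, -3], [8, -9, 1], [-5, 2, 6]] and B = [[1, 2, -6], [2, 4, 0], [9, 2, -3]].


(AB)^T_{ij} = (AB)_{ji} = sum_k A_{jk} B_{ki}.
For i=3, j=1 we need (AB)_{13}:
A_{11} * B_{13} = -1 * -6 = 6
A_{12} * B_{23} = -5 * 0 = 0
A_{13} * B_{33} = -3 * -3 = 9
Sum = 6 + 0 + 9 = 15

15


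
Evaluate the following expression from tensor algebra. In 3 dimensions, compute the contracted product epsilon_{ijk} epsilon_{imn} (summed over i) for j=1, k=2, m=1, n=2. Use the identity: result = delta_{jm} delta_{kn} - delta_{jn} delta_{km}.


Using the identity: epsilon_{ijk} epsilon_{imn} = delta_{jm} delta_{kn} - delta_{jn} delta_{km}.
delta_{11} = 1
delta_{22} = 1
delta_{12} = 0
delta_{21} = 0
Result = 1 * 1 - 0 * 0 = 1 - 0 = 1

1


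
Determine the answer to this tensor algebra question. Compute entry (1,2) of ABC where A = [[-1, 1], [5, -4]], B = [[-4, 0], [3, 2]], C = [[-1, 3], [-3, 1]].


(ABC)_{12} = sum_m (AB)_{1m} C_{m2}. First compute row 1 of AB.
(AB)_{11} = -1*-4 + 1*3 = 7
(AB)_{12} = -1*0 + 1*2 = 2
Now contract with column 2 of C:
(AB)_{11} * C_{12} = 7 * 3 = 21
(AB)_{12} * C_{22} = 2 * 1 = 2
(ABC)_{12} = 21 + 2 = 23

23


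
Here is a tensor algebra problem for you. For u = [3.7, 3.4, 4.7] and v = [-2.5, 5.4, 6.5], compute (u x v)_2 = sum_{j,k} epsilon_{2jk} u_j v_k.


(u x v)_2 = sum_{j,k} epsilon_{2jk} u_j v_k. Only permutations of (1,2,3) contribute; the two non-zero terms are:
eps_{213} u_1 v_3 = -1 * 3.7 * 6.5 = -24.05
eps_{231} u_3 v_1 = 1 * 4.7 * -2.5 = -11.75
(u x v)_2 = -35.8

-35.8


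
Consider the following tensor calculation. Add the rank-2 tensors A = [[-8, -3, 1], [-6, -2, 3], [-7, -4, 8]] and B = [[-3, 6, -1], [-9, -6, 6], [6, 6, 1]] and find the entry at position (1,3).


Tensor addition is component-wise: (A + B)_{ij} = A_{ij} + B_{ij}.
A_{13} = 1
B_{13} = -1
(A + B)_{13} = 1 + -1 = 0

0


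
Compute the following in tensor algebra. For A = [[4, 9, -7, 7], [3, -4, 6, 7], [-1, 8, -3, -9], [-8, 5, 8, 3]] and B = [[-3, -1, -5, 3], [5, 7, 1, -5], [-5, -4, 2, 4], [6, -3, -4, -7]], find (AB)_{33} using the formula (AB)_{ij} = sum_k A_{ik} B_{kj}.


(AB)_{ij} = sum_k A_{ik} B_{kj}.
For i=3, j=3:
A_{31} * B_{13} = -1 * -5 = 5
A_{32} * B_{23} = 8 * 1 = 8
A_{33} * B_{33} = -3 * 2 = -6
A_{34} * B_{43} = -9 * -4 = 36
Sum = 5 + 8 + -6 + 36 = 43

43


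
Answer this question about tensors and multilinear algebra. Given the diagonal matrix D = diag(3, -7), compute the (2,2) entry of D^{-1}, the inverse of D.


For a diagonal matrix, the inverse has entries (D^{-1})_{ii} = 1/d_{ii}.
The diagonal entries are: d_{11} = 3, d_{22} = -7
We need (D^{-1})_{22} = 1/d_{22} = 1/-7 = -1/7

-1/7


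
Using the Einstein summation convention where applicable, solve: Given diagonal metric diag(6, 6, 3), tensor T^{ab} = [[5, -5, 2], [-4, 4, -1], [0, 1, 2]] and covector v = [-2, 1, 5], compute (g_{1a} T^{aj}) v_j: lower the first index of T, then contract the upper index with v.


Step 1: lower the first index. For a diagonal metric, g_{ia} T^{aj} = g_{ii} T^{ij} (no sum on i).
g_{11} = 6
S_1{}^1 = 6 * T^{11} = 6 * 5 = 30
S_1{}^2 = 6 * T^{12} = 6 * -5 = -30
S_1{}^3 = 6 * T^{13} = 6 * 2 = 12
Step 2: contract S_1{}^j with v_j.
S_1{}^1 * v_1 = 30 * -2 = -60
S_1{}^2 * v_2 = -30 * 1 = -30
S_1{}^3 * v_3 = 12 * 5 = 60
Result = -60 + -30 + 60 = -30

-30
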